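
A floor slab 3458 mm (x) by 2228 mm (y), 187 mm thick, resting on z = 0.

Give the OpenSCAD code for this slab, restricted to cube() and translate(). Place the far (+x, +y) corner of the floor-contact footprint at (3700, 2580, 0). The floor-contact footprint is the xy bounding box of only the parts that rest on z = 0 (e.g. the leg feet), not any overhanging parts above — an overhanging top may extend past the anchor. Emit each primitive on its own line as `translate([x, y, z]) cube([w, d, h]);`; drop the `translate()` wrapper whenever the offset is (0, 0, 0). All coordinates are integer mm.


translate([242, 352, 0]) cube([3458, 2228, 187]);


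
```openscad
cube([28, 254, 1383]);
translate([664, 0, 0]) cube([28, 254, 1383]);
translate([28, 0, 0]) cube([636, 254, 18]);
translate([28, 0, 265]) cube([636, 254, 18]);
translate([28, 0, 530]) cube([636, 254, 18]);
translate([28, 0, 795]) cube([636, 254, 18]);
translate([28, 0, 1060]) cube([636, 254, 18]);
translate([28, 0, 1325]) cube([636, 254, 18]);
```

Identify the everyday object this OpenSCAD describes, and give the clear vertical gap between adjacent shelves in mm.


A bookshelf. The clear shelf gap is 247 mm.

Two tall side panels with 6 horizontal boards between them — a bookshelf. The first two shelf undersides are at z = 0 and z = 265; with shelf thickness 18, the clear gap is 265 − 0 − 18 = 247 mm.


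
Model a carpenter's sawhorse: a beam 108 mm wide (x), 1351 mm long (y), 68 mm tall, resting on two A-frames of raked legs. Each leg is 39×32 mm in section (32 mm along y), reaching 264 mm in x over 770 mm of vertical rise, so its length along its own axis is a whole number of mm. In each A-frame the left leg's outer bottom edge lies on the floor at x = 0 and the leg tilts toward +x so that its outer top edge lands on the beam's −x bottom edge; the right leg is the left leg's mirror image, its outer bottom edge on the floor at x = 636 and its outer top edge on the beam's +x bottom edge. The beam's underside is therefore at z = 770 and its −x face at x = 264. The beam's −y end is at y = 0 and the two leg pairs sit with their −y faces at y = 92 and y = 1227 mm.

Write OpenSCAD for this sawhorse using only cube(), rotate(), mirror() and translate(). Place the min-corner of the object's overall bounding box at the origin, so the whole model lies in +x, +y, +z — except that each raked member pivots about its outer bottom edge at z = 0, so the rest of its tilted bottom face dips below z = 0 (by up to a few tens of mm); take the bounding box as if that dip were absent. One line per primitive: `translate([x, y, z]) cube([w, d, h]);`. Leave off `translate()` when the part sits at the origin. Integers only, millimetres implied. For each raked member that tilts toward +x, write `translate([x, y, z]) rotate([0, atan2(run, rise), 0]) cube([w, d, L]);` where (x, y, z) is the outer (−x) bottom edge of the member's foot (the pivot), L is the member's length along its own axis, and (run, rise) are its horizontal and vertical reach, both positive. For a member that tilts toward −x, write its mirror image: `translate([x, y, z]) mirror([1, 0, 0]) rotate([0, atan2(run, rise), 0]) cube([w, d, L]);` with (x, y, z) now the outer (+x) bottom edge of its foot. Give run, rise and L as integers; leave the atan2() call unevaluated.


translate([264, 0, 770]) cube([108, 1351, 68]);
translate([0, 92, 0]) rotate([0, atan2(264, 770), 0]) cube([39, 32, 814]);
translate([636, 92, 0]) mirror([1, 0, 0]) rotate([0, atan2(264, 770), 0]) cube([39, 32, 814]);
translate([0, 1227, 0]) rotate([0, atan2(264, 770), 0]) cube([39, 32, 814]);
translate([636, 1227, 0]) mirror([1, 0, 0]) rotate([0, atan2(264, 770), 0]) cube([39, 32, 814]);


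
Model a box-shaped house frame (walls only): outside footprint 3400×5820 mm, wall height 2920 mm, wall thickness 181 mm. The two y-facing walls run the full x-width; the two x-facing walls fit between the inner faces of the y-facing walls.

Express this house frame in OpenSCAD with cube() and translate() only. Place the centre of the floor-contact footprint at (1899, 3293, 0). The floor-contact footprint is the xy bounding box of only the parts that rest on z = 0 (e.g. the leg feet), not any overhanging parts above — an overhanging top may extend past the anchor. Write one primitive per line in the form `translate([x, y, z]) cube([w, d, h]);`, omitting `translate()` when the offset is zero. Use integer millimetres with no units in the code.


translate([199, 383, 0]) cube([3400, 181, 2920]);
translate([199, 6022, 0]) cube([3400, 181, 2920]);
translate([199, 564, 0]) cube([181, 5458, 2920]);
translate([3418, 564, 0]) cube([181, 5458, 2920]);


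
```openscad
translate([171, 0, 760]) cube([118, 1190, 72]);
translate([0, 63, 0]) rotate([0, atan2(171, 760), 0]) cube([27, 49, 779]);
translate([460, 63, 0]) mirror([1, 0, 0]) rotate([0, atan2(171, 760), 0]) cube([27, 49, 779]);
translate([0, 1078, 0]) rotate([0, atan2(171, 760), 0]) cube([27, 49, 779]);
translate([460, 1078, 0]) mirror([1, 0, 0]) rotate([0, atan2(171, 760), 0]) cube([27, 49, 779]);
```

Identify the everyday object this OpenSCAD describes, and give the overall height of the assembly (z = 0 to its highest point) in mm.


A sawhorse. The overall height is 832 mm.

A beam across two mirrored pairs of raked legs — a sawhorse. The beam's underside is at z = 760 (matching the legs' vertical rise in atan2(171, 760)) and the beam is 72 mm tall, so its top is at 760 + 72 = 832 mm. The raked legs top out at the beam's underside, so that is the highest point.


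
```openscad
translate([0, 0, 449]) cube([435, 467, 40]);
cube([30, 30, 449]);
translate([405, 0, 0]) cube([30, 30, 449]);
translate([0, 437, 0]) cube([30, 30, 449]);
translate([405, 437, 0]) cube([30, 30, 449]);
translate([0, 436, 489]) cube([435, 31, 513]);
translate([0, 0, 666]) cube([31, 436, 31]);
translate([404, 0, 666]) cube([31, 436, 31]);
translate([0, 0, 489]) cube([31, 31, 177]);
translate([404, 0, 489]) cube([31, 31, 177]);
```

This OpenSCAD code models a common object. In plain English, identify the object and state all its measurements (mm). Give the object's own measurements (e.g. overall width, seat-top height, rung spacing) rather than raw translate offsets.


A chair. The seat is a 435×467×40 mm slab with its top at z = 489 mm, on four 30×30 mm corner legs (flush with the seat edges, standing on z = 0). A flat backrest 31 mm thick, 513 mm tall, spans the full seat width and rises from the seat top along its +y edge, rear face flush with the rear of the seat. Two armrests of 31×31 mm section run along each side from the seat's front edge to the front of the backrest, top faces 208 mm above the seat top and outer faces flush with the seat's x-edges; a 31×31 mm post under the front of each armrest stands on the seat at the front corner.


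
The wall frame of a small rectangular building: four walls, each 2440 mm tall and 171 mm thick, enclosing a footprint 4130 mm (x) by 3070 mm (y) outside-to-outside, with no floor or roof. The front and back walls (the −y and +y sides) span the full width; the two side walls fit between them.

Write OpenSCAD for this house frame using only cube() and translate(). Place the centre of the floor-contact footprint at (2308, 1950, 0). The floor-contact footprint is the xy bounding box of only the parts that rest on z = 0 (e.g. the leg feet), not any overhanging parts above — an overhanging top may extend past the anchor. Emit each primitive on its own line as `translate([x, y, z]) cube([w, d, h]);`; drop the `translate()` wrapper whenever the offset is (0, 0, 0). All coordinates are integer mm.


translate([243, 415, 0]) cube([4130, 171, 2440]);
translate([243, 3314, 0]) cube([4130, 171, 2440]);
translate([243, 586, 0]) cube([171, 2728, 2440]);
translate([4202, 586, 0]) cube([171, 2728, 2440]);


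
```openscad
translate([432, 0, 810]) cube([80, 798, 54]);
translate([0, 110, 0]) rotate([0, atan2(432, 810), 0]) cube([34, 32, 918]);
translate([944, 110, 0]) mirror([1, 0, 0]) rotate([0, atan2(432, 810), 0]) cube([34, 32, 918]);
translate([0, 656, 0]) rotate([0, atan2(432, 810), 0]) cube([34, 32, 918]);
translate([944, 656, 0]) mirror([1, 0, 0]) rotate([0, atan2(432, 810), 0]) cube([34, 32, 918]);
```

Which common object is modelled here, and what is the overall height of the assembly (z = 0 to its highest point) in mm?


A sawhorse. The overall height is 864 mm.

A beam across two mirrored pairs of raked legs — a sawhorse. The beam's underside is at z = 810 (matching the legs' vertical rise in atan2(432, 810)) and the beam is 54 mm tall, so its top is at 810 + 54 = 864 mm. The raked legs top out at the beam's underside, so that is the highest point.


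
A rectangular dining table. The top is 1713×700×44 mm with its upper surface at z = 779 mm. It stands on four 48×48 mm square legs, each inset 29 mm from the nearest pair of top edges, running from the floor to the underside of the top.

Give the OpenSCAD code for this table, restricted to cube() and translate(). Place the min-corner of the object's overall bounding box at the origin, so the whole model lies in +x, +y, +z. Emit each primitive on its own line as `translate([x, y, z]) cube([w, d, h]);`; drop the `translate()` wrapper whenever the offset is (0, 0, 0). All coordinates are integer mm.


translate([0, 0, 735]) cube([1713, 700, 44]);
translate([29, 29, 0]) cube([48, 48, 735]);
translate([1636, 29, 0]) cube([48, 48, 735]);
translate([29, 623, 0]) cube([48, 48, 735]);
translate([1636, 623, 0]) cube([48, 48, 735]);


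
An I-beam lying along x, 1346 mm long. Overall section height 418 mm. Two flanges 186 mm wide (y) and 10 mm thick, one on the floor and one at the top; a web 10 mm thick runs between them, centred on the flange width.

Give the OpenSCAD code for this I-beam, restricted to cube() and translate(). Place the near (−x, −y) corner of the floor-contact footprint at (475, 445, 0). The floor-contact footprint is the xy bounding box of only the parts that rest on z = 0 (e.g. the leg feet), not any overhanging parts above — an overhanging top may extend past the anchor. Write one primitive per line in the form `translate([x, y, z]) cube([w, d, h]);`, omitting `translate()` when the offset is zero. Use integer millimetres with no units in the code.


translate([475, 445, 0]) cube([1346, 186, 10]);
translate([475, 533, 10]) cube([1346, 10, 398]);
translate([475, 445, 408]) cube([1346, 186, 10]);


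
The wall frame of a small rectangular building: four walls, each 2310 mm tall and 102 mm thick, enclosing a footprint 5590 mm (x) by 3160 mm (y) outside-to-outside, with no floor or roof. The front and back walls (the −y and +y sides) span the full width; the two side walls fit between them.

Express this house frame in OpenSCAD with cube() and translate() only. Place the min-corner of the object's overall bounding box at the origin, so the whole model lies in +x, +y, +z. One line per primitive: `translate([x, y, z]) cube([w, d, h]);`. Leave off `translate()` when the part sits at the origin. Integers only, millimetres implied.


cube([5590, 102, 2310]);
translate([0, 3058, 0]) cube([5590, 102, 2310]);
translate([0, 102, 0]) cube([102, 2956, 2310]);
translate([5488, 102, 0]) cube([102, 2956, 2310]);


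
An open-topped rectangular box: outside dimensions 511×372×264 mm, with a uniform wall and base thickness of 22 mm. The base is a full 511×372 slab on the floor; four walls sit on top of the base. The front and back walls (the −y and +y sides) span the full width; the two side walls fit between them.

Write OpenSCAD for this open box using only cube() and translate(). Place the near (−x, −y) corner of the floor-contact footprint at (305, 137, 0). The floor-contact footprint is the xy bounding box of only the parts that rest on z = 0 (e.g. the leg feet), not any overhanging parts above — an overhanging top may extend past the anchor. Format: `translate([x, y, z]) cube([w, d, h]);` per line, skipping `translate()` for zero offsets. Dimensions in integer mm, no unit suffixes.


translate([305, 137, 0]) cube([511, 372, 22]);
translate([305, 137, 22]) cube([511, 22, 242]);
translate([305, 487, 22]) cube([511, 22, 242]);
translate([305, 159, 22]) cube([22, 328, 242]);
translate([794, 159, 22]) cube([22, 328, 242]);


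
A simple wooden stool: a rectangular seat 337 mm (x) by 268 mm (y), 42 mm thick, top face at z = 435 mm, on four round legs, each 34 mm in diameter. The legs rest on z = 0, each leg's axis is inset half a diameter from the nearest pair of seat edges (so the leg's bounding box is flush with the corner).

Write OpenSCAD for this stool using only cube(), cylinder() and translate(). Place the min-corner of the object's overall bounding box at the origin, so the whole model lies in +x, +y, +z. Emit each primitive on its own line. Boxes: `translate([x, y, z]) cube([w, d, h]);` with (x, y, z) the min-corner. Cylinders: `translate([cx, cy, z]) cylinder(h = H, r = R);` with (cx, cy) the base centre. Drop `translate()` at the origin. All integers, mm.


// leg_h = 435 - 42 = 393
translate([0, 0, 393]) cube([337, 268, 42]);
translate([17, 17, 0]) cylinder(h = 393, r = 17);
translate([320, 17, 0]) cylinder(h = 393, r = 17);
translate([17, 251, 0]) cylinder(h = 393, r = 17);
translate([320, 251, 0]) cylinder(h = 393, r = 17);


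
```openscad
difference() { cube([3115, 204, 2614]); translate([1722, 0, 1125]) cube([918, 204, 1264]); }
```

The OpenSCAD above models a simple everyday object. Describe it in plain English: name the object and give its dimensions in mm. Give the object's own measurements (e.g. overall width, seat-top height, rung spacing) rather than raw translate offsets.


A wall 3115 mm long (x), 204 mm thick (y), 2614 mm tall, with a rectangular window opening cut through it. The opening is 918 mm wide and 1264 mm tall; its sill is at z = 1125 mm and its near (−x) edge is 1722 mm from the wall's −x end. The opening passes through the full wall thickness.


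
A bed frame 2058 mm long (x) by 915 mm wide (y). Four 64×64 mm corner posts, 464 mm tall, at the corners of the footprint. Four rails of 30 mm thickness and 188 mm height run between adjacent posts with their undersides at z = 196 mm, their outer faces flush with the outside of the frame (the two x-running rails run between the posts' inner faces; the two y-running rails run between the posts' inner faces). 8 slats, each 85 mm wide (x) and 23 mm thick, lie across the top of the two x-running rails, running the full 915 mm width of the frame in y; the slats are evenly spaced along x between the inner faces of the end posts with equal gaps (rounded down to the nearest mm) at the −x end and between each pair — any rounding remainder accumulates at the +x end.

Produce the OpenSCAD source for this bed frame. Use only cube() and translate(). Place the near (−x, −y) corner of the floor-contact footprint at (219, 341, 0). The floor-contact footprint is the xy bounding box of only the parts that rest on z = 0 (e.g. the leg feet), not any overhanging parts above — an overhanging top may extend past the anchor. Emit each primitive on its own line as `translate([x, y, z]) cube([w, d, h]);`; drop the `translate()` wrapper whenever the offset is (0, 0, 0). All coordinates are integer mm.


translate([219, 341, 0]) cube([64, 64, 464]);
translate([219, 1192, 0]) cube([64, 64, 464]);
translate([2213, 341, 0]) cube([64, 64, 464]);
translate([2213, 1192, 0]) cube([64, 64, 464]);
translate([283, 341, 196]) cube([1930, 30, 188]);
translate([283, 1226, 196]) cube([1930, 30, 188]);
translate([219, 405, 196]) cube([30, 787, 188]);
translate([2247, 405, 196]) cube([30, 787, 188]);
translate([421, 341, 384]) cube([85, 915, 23]);
translate([644, 341, 384]) cube([85, 915, 23]);
translate([867, 341, 384]) cube([85, 915, 23]);
translate([1090, 341, 384]) cube([85, 915, 23]);
translate([1313, 341, 384]) cube([85, 915, 23]);
translate([1536, 341, 384]) cube([85, 915, 23]);
translate([1759, 341, 384]) cube([85, 915, 23]);
translate([1982, 341, 384]) cube([85, 915, 23]);


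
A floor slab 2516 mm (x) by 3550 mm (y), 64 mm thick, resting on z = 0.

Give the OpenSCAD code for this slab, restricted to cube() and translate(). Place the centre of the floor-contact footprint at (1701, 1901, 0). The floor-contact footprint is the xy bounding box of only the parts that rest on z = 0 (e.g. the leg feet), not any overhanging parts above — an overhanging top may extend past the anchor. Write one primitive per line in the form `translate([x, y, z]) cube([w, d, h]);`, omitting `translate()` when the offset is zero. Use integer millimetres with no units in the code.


translate([443, 126, 0]) cube([2516, 3550, 64]);


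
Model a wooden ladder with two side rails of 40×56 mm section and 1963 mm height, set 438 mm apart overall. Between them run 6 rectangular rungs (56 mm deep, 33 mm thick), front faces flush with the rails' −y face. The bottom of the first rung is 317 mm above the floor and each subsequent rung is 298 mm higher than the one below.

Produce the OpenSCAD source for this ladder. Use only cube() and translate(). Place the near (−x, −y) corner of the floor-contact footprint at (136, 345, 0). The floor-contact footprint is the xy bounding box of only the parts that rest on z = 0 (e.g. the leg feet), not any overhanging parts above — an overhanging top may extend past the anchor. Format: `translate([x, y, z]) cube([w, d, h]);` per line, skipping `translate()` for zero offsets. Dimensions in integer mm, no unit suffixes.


// rung span = 438 - 2*40 = 358
// rung[k] z = 317 + k*298
translate([136, 345, 0]) cube([40, 56, 1963]);
translate([534, 345, 0]) cube([40, 56, 1963]);
translate([176, 345, 317]) cube([358, 56, 33]);
translate([176, 345, 615]) cube([358, 56, 33]);
translate([176, 345, 913]) cube([358, 56, 33]);
translate([176, 345, 1211]) cube([358, 56, 33]);
translate([176, 345, 1509]) cube([358, 56, 33]);
translate([176, 345, 1807]) cube([358, 56, 33]);


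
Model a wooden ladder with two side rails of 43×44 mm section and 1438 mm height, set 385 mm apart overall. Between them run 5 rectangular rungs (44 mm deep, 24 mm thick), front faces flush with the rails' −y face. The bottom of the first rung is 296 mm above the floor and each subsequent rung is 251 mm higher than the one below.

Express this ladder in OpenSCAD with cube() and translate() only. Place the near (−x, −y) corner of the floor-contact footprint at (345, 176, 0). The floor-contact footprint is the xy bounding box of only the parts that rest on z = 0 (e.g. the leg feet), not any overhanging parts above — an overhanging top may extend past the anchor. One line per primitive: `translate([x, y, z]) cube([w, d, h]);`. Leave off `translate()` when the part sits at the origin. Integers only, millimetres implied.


translate([345, 176, 0]) cube([43, 44, 1438]);
translate([687, 176, 0]) cube([43, 44, 1438]);
translate([388, 176, 296]) cube([299, 44, 24]);
translate([388, 176, 547]) cube([299, 44, 24]);
translate([388, 176, 798]) cube([299, 44, 24]);
translate([388, 176, 1049]) cube([299, 44, 24]);
translate([388, 176, 1300]) cube([299, 44, 24]);


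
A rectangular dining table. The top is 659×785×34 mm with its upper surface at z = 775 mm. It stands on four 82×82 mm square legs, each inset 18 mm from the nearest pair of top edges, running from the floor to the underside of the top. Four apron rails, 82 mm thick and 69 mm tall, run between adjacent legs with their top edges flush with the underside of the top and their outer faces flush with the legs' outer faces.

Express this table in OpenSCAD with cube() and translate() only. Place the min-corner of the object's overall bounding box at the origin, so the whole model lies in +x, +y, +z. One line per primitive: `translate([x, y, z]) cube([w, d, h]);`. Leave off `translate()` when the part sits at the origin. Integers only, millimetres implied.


// leg_h = 775 - 34 = 741
// apron z = 741 - 69 = 672
translate([0, 0, 741]) cube([659, 785, 34]);
translate([18, 18, 0]) cube([82, 82, 741]);
translate([559, 18, 0]) cube([82, 82, 741]);
translate([18, 685, 0]) cube([82, 82, 741]);
translate([559, 685, 0]) cube([82, 82, 741]);
translate([100, 18, 672]) cube([459, 82, 69]);
translate([100, 685, 672]) cube([459, 82, 69]);
translate([18, 100, 672]) cube([82, 585, 69]);
translate([559, 100, 672]) cube([82, 585, 69]);


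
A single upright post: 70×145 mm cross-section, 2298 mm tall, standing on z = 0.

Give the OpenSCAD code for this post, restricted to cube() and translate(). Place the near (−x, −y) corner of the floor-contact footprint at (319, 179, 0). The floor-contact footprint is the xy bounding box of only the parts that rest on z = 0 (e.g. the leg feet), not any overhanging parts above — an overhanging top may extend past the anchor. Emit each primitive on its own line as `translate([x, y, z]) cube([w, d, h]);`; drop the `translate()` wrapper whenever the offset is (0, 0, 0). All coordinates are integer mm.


translate([319, 179, 0]) cube([70, 145, 2298]);


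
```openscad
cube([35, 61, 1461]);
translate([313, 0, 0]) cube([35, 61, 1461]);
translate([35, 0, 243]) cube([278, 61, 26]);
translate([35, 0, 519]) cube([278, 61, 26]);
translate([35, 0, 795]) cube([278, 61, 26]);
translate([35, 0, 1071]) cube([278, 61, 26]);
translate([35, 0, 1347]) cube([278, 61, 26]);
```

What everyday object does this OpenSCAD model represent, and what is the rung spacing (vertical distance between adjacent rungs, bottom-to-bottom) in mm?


A ladder. The rung spacing is 276 mm.

Two tall 35×61 posts with 5 short bars between them — a ladder. Adjacent rungs sit at z = 243 and z = 519, so the spacing is 519 − 243 = 276 mm.


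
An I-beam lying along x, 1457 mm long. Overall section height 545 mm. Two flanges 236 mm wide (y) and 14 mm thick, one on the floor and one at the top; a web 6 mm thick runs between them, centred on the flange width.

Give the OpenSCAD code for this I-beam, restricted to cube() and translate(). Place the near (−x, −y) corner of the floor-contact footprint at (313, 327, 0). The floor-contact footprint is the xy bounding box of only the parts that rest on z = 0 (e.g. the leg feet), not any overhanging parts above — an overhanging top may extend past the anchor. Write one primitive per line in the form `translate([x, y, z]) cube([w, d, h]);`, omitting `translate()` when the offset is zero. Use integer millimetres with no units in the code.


translate([313, 327, 0]) cube([1457, 236, 14]);
translate([313, 442, 14]) cube([1457, 6, 517]);
translate([313, 327, 531]) cube([1457, 236, 14]);


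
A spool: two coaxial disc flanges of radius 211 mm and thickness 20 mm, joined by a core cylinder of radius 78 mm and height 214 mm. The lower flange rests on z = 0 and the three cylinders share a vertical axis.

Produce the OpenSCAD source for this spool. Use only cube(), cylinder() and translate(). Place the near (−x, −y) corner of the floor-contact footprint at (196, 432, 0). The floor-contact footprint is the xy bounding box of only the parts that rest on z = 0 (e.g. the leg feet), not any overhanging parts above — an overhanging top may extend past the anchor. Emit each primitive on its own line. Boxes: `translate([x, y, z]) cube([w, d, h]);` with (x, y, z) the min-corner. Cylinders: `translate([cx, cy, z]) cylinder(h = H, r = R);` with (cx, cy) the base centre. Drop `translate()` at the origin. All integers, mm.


translate([407, 643, 0]) cylinder(h = 20, r = 211);
translate([407, 643, 20]) cylinder(h = 214, r = 78);
translate([407, 643, 234]) cylinder(h = 20, r = 211);


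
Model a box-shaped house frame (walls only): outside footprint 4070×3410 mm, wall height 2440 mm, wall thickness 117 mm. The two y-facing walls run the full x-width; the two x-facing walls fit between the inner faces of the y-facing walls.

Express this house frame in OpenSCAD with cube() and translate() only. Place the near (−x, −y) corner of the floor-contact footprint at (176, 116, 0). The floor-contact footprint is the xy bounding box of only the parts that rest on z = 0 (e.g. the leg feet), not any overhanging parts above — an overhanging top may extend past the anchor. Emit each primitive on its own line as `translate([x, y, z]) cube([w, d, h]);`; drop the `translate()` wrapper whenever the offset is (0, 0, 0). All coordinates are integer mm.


translate([176, 116, 0]) cube([4070, 117, 2440]);
translate([176, 3409, 0]) cube([4070, 117, 2440]);
translate([176, 233, 0]) cube([117, 3176, 2440]);
translate([4129, 233, 0]) cube([117, 3176, 2440]);


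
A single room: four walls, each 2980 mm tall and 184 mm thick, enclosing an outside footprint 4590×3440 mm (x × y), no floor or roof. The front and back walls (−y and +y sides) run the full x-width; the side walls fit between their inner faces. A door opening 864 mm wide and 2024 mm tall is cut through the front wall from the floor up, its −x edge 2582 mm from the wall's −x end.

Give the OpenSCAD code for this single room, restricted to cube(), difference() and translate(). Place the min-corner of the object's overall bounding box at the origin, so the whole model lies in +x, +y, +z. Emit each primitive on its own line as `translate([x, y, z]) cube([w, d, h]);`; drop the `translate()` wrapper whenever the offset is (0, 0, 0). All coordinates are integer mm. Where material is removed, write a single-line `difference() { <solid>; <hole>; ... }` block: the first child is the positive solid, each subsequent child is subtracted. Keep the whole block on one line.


difference() { cube([4590, 184, 2980]); translate([2582, 0, 0]) cube([864, 184, 2024]); }
translate([0, 3256, 0]) cube([4590, 184, 2980]);
translate([0, 184, 0]) cube([184, 3072, 2980]);
translate([4406, 184, 0]) cube([184, 3072, 2980]);


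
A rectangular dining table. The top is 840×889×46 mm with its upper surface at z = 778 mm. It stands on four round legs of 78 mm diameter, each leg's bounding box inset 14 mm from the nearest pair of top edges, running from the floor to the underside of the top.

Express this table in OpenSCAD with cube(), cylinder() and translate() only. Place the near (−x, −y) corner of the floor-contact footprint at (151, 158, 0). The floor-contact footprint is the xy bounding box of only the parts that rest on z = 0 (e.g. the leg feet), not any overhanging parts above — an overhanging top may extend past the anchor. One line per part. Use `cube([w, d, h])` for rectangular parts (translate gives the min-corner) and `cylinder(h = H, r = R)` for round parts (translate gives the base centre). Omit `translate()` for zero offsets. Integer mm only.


// leg_h = 778 - 46 = 732
translate([137, 144, 732]) cube([840, 889, 46]);
translate([190, 197, 0]) cylinder(h = 732, r = 39);
translate([924, 197, 0]) cylinder(h = 732, r = 39);
translate([190, 980, 0]) cylinder(h = 732, r = 39);
translate([924, 980, 0]) cylinder(h = 732, r = 39);


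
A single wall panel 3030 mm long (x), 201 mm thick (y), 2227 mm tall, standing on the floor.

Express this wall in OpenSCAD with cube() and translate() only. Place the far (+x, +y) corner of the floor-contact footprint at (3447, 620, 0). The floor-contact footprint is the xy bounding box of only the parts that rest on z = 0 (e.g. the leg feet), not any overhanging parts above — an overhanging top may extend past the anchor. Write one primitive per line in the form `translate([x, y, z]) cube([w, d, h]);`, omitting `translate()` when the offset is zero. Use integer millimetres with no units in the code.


translate([417, 419, 0]) cube([3030, 201, 2227]);


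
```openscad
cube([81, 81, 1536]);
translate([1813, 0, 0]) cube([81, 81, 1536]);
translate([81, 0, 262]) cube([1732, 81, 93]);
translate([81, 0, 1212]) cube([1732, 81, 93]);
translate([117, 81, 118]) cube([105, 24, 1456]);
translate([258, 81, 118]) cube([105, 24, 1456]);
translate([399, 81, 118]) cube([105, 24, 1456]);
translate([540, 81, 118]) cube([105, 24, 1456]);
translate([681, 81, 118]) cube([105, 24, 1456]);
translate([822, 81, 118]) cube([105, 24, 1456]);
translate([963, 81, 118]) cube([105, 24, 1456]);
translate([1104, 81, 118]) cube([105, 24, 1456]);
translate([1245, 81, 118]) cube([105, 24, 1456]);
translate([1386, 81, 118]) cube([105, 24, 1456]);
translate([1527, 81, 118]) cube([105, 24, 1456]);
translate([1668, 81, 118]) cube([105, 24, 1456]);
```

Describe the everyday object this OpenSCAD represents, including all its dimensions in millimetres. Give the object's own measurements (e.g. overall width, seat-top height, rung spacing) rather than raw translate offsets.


A fence section. Two 81×81 mm posts, 1536 mm tall, stand on the floor with a clear span of 1732 mm between their inner faces. Two horizontal rails of 81×93 mm section span the gap between the posts with their undersides at z = 262 mm and z = 1212 mm, flush with the posts' −y face. 12 pickets, each 105 mm wide, 24 mm thick and 1456 mm tall, are fixed to the +y face of the rails with their bottoms at z = 118 mm, spaced across the span with a 36 mm gap after the −x post and between neighbouring pickets, with 40 mm left before the +x post.


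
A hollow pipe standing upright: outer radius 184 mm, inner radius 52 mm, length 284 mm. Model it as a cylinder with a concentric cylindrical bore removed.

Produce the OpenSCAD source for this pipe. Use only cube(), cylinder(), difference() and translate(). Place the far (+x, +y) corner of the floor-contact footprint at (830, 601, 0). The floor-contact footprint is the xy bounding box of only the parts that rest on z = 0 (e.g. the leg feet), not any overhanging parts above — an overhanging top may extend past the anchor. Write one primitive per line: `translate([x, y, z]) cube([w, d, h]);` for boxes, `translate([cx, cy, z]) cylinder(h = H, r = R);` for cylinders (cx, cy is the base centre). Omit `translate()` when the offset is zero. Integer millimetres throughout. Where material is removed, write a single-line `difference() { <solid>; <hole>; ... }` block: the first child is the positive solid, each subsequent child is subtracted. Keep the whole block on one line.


difference() { translate([646, 417, 0]) cylinder(h = 284, r = 184); translate([646, 417, 0]) cylinder(h = 284, r = 52); }


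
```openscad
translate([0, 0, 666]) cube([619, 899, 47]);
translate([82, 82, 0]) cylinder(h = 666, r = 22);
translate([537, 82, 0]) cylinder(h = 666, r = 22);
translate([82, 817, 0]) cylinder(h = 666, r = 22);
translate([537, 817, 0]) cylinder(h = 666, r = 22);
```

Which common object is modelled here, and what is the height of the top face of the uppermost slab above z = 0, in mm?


A table. The table height is 713 mm.

A 619×899×47 slab sits at z = 666 on four Ø44 mm round legs — a table. The top surface is at 666 + 47 = 713 mm.


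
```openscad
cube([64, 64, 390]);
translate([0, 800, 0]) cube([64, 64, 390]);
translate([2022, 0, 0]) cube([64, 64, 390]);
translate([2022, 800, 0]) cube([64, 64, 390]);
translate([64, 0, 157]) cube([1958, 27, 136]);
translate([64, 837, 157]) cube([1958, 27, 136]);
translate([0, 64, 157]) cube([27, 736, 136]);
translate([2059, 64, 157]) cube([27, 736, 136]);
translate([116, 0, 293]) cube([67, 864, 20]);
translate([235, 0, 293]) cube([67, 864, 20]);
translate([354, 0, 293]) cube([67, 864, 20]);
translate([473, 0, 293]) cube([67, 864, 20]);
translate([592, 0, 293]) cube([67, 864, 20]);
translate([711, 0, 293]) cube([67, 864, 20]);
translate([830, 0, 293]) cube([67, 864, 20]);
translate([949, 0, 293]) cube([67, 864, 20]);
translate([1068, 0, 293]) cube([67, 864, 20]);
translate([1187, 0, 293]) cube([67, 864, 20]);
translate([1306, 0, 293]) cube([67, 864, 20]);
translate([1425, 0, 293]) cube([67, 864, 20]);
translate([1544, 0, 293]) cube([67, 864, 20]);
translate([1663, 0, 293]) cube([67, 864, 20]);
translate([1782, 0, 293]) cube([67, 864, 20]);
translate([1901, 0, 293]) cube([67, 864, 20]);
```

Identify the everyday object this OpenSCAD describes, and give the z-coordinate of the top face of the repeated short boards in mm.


A bed frame. The slat-top height is 313 mm.

Four posts, four rails, and a row of slats — a bed frame. Slats sit on the rails at z = 157 + 136 = 293; with slat thickness 20, the top is 313 mm.


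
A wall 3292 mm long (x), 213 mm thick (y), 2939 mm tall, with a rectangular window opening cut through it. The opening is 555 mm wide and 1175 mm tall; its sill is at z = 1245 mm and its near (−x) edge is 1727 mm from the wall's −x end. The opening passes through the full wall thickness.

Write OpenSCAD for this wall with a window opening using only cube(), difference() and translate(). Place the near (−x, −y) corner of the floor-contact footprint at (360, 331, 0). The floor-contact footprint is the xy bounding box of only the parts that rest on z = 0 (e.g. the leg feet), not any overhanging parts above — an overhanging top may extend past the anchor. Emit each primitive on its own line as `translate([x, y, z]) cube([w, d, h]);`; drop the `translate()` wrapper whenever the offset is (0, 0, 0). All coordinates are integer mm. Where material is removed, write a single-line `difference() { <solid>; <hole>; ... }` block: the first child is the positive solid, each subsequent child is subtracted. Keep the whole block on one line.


difference() { translate([360, 331, 0]) cube([3292, 213, 2939]); translate([2087, 331, 1245]) cube([555, 213, 1175]); }


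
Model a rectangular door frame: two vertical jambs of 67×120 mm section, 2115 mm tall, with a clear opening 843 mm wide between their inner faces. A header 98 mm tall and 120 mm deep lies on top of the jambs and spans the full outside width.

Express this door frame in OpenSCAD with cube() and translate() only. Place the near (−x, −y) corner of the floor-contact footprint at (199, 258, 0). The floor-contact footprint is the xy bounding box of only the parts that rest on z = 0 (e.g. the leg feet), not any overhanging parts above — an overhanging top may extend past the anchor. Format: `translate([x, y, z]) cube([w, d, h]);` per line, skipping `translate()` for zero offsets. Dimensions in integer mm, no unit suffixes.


translate([199, 258, 0]) cube([67, 120, 2115]);
translate([1109, 258, 0]) cube([67, 120, 2115]);
translate([199, 258, 2115]) cube([977, 120, 98]);


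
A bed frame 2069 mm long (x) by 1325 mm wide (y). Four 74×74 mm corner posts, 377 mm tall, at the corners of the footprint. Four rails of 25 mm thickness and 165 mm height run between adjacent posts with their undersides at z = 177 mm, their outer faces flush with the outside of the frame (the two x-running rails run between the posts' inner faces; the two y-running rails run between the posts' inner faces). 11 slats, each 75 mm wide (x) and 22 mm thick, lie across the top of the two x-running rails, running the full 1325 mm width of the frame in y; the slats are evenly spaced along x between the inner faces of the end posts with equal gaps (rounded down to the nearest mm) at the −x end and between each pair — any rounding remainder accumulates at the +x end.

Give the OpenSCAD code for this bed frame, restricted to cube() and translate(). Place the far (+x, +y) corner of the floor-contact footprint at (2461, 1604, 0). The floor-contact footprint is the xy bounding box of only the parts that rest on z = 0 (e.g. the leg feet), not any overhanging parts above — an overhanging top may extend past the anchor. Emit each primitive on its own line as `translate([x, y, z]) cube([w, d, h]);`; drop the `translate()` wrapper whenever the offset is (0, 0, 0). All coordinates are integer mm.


translate([392, 279, 0]) cube([74, 74, 377]);
translate([392, 1530, 0]) cube([74, 74, 377]);
translate([2387, 279, 0]) cube([74, 74, 377]);
translate([2387, 1530, 0]) cube([74, 74, 377]);
translate([466, 279, 177]) cube([1921, 25, 165]);
translate([466, 1579, 177]) cube([1921, 25, 165]);
translate([392, 353, 177]) cube([25, 1177, 165]);
translate([2436, 353, 177]) cube([25, 1177, 165]);
translate([557, 279, 342]) cube([75, 1325, 22]);
translate([723, 279, 342]) cube([75, 1325, 22]);
translate([889, 279, 342]) cube([75, 1325, 22]);
translate([1055, 279, 342]) cube([75, 1325, 22]);
translate([1221, 279, 342]) cube([75, 1325, 22]);
translate([1387, 279, 342]) cube([75, 1325, 22]);
translate([1553, 279, 342]) cube([75, 1325, 22]);
translate([1719, 279, 342]) cube([75, 1325, 22]);
translate([1885, 279, 342]) cube([75, 1325, 22]);
translate([2051, 279, 342]) cube([75, 1325, 22]);
translate([2217, 279, 342]) cube([75, 1325, 22]);


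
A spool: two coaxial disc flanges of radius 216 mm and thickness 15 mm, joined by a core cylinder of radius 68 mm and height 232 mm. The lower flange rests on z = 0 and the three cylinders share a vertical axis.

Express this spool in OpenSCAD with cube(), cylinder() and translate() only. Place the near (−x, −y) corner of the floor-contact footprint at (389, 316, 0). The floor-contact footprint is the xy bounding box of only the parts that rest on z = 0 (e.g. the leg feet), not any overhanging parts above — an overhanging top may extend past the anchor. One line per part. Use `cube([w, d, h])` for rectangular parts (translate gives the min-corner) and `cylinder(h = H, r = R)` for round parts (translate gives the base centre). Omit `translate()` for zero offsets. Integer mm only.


translate([605, 532, 0]) cylinder(h = 15, r = 216);
translate([605, 532, 15]) cylinder(h = 232, r = 68);
translate([605, 532, 247]) cylinder(h = 15, r = 216);


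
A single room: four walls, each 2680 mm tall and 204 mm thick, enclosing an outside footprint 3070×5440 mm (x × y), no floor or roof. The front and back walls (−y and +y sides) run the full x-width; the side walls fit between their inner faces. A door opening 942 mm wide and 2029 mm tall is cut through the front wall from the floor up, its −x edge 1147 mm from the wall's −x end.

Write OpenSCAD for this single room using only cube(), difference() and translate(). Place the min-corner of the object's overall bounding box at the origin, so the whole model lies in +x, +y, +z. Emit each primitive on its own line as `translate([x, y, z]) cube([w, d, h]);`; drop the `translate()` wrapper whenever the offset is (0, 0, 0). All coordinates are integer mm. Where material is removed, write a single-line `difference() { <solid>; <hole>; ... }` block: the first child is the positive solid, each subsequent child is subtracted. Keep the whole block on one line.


difference() { cube([3070, 204, 2680]); translate([1147, 0, 0]) cube([942, 204, 2029]); }
translate([0, 5236, 0]) cube([3070, 204, 2680]);
translate([0, 204, 0]) cube([204, 5032, 2680]);
translate([2866, 204, 0]) cube([204, 5032, 2680]);


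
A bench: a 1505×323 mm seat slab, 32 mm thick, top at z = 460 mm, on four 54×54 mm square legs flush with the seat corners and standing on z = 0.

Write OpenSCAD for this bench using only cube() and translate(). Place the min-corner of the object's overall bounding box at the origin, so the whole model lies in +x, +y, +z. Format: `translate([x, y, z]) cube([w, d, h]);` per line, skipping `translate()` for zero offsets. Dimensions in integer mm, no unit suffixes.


translate([0, 0, 428]) cube([1505, 323, 32]);
cube([54, 54, 428]);
translate([0, 269, 0]) cube([54, 54, 428]);
translate([1451, 0, 0]) cube([54, 54, 428]);
translate([1451, 269, 0]) cube([54, 54, 428]);


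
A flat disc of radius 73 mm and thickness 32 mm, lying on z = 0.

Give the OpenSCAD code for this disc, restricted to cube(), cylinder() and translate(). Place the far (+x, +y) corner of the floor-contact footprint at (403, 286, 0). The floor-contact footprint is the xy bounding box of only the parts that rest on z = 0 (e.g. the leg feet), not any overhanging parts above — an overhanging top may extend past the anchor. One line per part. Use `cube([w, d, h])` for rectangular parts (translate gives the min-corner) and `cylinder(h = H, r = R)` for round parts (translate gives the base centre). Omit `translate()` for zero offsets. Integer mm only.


translate([330, 213, 0]) cylinder(h = 32, r = 73);


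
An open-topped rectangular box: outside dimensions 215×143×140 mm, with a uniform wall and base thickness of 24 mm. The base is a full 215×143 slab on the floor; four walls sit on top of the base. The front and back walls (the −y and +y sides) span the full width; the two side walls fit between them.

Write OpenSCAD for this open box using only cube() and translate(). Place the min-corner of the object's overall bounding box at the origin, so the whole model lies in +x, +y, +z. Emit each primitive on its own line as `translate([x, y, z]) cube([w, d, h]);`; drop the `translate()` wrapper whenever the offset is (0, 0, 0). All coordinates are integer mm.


cube([215, 143, 24]);
translate([0, 0, 24]) cube([215, 24, 116]);
translate([0, 119, 24]) cube([215, 24, 116]);
translate([0, 24, 24]) cube([24, 95, 116]);
translate([191, 24, 24]) cube([24, 95, 116]);
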